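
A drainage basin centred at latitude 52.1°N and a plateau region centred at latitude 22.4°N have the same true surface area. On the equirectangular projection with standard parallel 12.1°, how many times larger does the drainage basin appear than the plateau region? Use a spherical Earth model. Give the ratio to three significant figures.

The equidistant cylindrical projection with φ₀ = 12.1° has h = 1 (meridians true) and k = cos φ₀ / cos φ along parallels.
Areal scale at 52.1°: h·k = 1.000 × 1.592 = 1.592.
Areal scale at 22.4°: h·k = 1.000 × 1.058 = 1.058.
Ratio = 1.592/1.058 ≈ 1.51.

1.51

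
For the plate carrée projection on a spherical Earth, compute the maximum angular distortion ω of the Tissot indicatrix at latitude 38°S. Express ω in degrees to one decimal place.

Plate carrée maps x = Rλ, y = Rφ. The meridian scale is h = 1 and the parallel scale is k = 1/cos φ = sec φ.
At 38°: h = 1.000, k = 1.269; principal scales a = 1.269, b = 1.000.
sin(ω/2) = (a − b)/(a + b) = 0.2690/2.269 = 0.1186, so ω = 2 arcsin(0.1186) ≈ 13.6°.

13.6°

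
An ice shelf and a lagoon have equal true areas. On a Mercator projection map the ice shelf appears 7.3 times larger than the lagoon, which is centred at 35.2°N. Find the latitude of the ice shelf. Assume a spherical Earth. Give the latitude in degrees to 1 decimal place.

72.4°

For equal true areas on Mercator, apparent areas scale as sec²φ, so the ratio is cos²φ₂ / cos²φ₁.
cos²φ₂ / cos²φ₁ = 7.3  ⇒  cos φ₁ = cos 35.2° / √7.3 = 0.8171/2.702 = 0.3024.
φ₁ = arccos(0.3024) ≈ 72.4°.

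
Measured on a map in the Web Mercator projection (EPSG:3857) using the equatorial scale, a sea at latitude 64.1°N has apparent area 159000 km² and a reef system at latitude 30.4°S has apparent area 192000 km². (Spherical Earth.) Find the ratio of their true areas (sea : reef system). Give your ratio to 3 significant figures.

Mercator's areal exaggeration is sec²φ; hence true area = (apparent area) · cos²φ.
True area of sea: 159000 × cos²(64.1°) = 159000 × 0.1908 = 30340 km².
True area of reef system: 192000 × cos²(30.4°) = 192000 × 0.7439 = 142800 km².
Ratio = 30340 / 142800 ≈ 0.212.

0.212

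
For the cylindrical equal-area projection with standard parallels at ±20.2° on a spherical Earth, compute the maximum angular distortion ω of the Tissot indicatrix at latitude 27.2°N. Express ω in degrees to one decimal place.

Cylindrical equal-area (φ₀ = 20.2°): h = cos φ / cos 20.2° along meridians, k = cos 20.2° / cos φ along parallels; h·k = 1.
At 27.2°: h = 0.9477, k = 1.055; principal scales a = 1.055, b = 0.9477.
sin(ω/2) = (a − b)/(a + b) = 0.1075/2.003 = 0.05366, so ω = 2 arcsin(0.05366) ≈ 6.2°.

6.2°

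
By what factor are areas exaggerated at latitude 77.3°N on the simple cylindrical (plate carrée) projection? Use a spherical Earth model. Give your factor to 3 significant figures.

Plate carrée maps x = Rλ, y = Rφ. The meridian scale is h = 1 and the parallel scale is k = 1/cos φ = sec φ.
Areal scale = h·k = 1 × sec φ; at 77.3°, h = 1.000, k = 4.549, so h·k = 4.549.

4.55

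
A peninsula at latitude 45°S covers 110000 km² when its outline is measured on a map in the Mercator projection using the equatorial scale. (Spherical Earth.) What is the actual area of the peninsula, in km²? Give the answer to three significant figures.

55000 km²

Mercator is conformal, so the point scale is isotropic: h = k = sec φ = 1/cos φ.
Areal scale = k² = sec²φ = 1/cos²(45°) = 1/0.7071² = 2.000.
True area = apparent / (areal scale) = 110000 / 2.000 ≈ 55000 km².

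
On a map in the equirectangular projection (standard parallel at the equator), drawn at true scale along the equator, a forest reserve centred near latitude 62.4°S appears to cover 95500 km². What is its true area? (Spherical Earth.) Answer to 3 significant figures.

44200 km²

For the equirectangular projection with φ₀ = 0 (plate carrée), h = 1 along meridians and k = sec φ along parallels.
Areal scale = h·k = 1 × sec φ; at 62.4°, h = 1.000, k = 2.158, so h·k = 2.158.
True area = apparent / (areal scale) = 95500 / 2.158 ≈ 44200 km².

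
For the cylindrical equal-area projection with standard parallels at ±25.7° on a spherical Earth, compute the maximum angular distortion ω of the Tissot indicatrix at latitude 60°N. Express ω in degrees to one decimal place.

Cylindrical equal-area (φ₀ = 25.7°): h = cos φ / cos 25.7° along meridians, k = cos 25.7° / cos φ along parallels; h·k = 1.
At 60°: h = 0.5549, k = 1.802; principal scales a = 1.802, b = 0.5549.
sin(ω/2) = (a − b)/(a + b) = 1.247/2.357 = 0.5292, so ω = 2 arcsin(0.5292) ≈ 63.9°.

63.9°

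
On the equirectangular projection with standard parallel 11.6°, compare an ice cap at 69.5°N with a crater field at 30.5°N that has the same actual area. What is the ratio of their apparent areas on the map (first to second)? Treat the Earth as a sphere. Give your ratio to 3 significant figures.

With standard parallel φ₀ = 11.6°, the equirectangular projection gives x = Rλ cos φ₀, y = Rφ, so h = 1 and k = cos 11.6° / cos φ.
Areal scale at 69.5°: h·k = 1.000 × 2.797 = 2.797.
Areal scale at 30.5°: h·k = 1.000 × 1.137 = 1.137.
Ratio = 2.797/1.137 ≈ 2.46.

2.46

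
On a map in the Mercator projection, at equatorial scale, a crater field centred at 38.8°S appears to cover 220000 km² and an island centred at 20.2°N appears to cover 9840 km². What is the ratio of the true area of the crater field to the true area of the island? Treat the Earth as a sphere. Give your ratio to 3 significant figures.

15.4

On Mercator the areal scale is sec²φ, so true area = apparent × cos²φ.
True area of crater field: 220000 × cos²(38.8°) = 220000 × 0.6074 = 133600 km².
True area of island: 9840 × cos²(20.2°) = 9840 × 0.8808 = 8667 km².
Ratio = 133600 / 8667 ≈ 15.4.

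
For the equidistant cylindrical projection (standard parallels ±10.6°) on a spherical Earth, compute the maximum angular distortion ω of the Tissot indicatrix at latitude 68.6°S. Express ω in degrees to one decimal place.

With standard parallel φ₀ = 10.6°, the equirectangular projection gives x = Rλ cos φ₀, y = Rφ, so h = 1 and k = cos 10.6° / cos φ.
At 68.6°: h = 1.000, k = 2.694; principal scales a = 2.694, b = 1.000.
sin(ω/2) = (a − b)/(a + b) = 1.694/3.694 = 0.4586, so ω = 2 arcsin(0.4586) ≈ 54.6°.

54.6°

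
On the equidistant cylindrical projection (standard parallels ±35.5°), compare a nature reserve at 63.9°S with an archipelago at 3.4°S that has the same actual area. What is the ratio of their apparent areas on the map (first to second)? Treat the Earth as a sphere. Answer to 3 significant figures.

2.27

In the equirectangular projection with standard parallel φ₀ = 35.5° (x = Rλ cos φ₀, y = Rφ), meridians are true-scale (h = 1) and the parallel scale is k = cos φ₀ / cos φ.
Areal scale at 63.9°: h·k = 1.000 × 1.851 = 1.851.
Areal scale at 3.4°: h·k = 1.000 × 0.8156 = 0.8156.
Ratio = 1.851/0.8156 ≈ 2.27.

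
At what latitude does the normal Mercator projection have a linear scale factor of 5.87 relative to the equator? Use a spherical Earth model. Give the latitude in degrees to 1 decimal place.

80.2°

Mercator scale is k = sec φ = 1/cos φ.
1/cos φ = 5.87  ⇒  cos φ = 0.1704  ⇒  φ = arccos(0.1704) ≈ 80.2°.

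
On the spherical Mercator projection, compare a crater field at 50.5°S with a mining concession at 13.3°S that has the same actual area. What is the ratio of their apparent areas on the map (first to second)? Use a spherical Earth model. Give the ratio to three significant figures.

Mercator areal scale is sec²φ.
At 50.5°: sec²(50.5°) = 1/0.6361² = 2.472.
At 13.3°: sec²(13.3°) = 1/0.9732² = 1.056.
Ratio = 2.472/1.056 = cos²(13.3°)/cos²(50.5°) ≈ 2.34.

2.34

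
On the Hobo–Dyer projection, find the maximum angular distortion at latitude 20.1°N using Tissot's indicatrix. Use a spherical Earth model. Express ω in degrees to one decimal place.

The Hobo–Dyer projection is cylindrical equal-area with φ₀ = 37.5°. For cylindrical equal-area with standard parallel φ₀, h = cos φ / cos φ₀ and k = cos φ₀ / cos φ, so h·k = 1.
At 20.1°: h = 1.184, k = 0.8448; principal scales a = 1.184, b = 0.8448.
sin(ω/2) = (a − b)/(a + b) = 0.3389/2.029 = 0.1671, so ω = 2 arcsin(0.1671) ≈ 19.2°.

19.2°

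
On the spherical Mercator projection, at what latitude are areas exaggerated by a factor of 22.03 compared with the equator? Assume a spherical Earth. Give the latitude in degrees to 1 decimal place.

77.7°

Mercator areal scale is sec²φ.
sec²φ = 22.03  ⇒  cos²φ = 0.04539  ⇒  cos φ = 0.2131.
φ = arccos(0.2131) ≈ 77.7°.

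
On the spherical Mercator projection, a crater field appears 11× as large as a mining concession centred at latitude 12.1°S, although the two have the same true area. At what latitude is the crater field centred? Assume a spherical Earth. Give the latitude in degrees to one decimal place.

For equal true areas on Mercator, apparent areas scale as sec²φ, so the ratio is cos²φ₂ / cos²φ₁.
cos²φ₂ / cos²φ₁ = 11  ⇒  cos φ₁ = cos 12.1° / √11 = 0.9778/3.317 = 0.2948.
φ₁ = arccos(0.2948) ≈ 72.9°.

72.9°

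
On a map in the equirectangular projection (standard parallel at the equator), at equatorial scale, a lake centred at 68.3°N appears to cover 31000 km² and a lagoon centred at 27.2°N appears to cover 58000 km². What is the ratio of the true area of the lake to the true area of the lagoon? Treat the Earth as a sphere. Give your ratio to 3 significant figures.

On the plate carrée, areal scale = h·k = 1 × sec φ, so true area = apparent × cos φ.
True area of lake: 31000 × cos(68.3°) = 31000 × 0.3697 = 11460 km².
True area of lagoon: 58000 × cos(27.2°) = 58000 × 0.8894 = 51590 km².
Ratio = 11460 / 51590 ≈ 0.222.

0.222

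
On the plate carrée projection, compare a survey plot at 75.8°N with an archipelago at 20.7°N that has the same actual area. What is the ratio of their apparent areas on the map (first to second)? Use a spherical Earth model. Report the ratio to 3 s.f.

3.81

For the equirectangular projection with φ₀ = 0 (plate carrée), h = 1 along meridians and k = sec φ along parallels.
Areal scale at 75.8°: h·k = 1.000 × 4.077 = 4.077.
Areal scale at 20.7°: h·k = 1.000 × 1.069 = 1.069.
Ratio = 4.077/1.069 ≈ 3.81.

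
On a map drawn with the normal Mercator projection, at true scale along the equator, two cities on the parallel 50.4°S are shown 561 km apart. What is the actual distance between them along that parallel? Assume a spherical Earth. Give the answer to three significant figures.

358 km

Mercator is conformal, so the point scale is isotropic: h = k = sec φ = 1/cos φ.
Along the parallel at 50.4°, map distances are exaggerated by k = sec 50.4° = 1.569.
True distance = 561 / 1.569 = 561 × cos 50.4° ≈ 358 km.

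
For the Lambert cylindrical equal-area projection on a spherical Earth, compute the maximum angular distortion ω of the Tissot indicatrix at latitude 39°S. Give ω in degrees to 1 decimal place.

The Lambert cylindrical equal-area projection is the cylindrical equal-area projection with its standard parallel at the equator (φ₀ = 0). Cylindrical equal-area (φ₀ = 0°): h = cos φ / cos 0° along meridians, k = cos 0° / cos φ along parallels; h·k = 1.
At 39°: h = 0.7771, k = 1.287; principal scales a = 1.287, b = 0.7771.
sin(ω/2) = (a − b)/(a + b) = 0.5096/2.064 = 0.2469, so ω = 2 arcsin(0.2469) ≈ 28.6°.

28.6°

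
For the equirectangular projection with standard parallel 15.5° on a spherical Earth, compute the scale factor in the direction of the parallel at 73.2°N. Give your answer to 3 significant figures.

3.33

With standard parallel φ₀ = 15.5°, the equirectangular projection gives x = Rλ cos φ₀, y = Rφ, so h = 1 and k = cos 15.5° / cos φ.
k = cos 15.5° / cos 73.2° = 0.9636/0.2890 = 3.334.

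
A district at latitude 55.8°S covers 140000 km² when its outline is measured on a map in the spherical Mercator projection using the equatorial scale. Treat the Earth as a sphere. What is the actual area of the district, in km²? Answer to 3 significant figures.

Mercator is conformal, so the point scale is isotropic: h = k = sec φ = 1/cos φ.
Areal scale = k² = sec²φ = 1/cos²(55.8°) = 1/0.5621² = 3.165.
True area = apparent / (areal scale) = 140000 / 3.165 ≈ 44200 km².

44200 km²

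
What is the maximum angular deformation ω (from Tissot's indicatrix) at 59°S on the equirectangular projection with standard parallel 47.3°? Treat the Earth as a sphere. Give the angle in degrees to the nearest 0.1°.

The equidistant cylindrical projection with φ₀ = 47.3° has h = 1 (meridians true) and k = cos φ₀ / cos φ along parallels.
At 59°: h = 1.000, k = 1.317; principal scales a = 1.317, b = 1.000.
sin(ω/2) = (a − b)/(a + b) = 0.3167/2.317 = 0.1367, so ω = 2 arcsin(0.1367) ≈ 15.7°.

15.7°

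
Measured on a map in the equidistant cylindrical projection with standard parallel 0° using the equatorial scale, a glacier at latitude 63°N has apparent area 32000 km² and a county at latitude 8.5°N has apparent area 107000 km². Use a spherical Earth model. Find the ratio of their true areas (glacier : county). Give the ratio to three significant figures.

Plate carrée has h = 1 and k = sec φ, giving areal scale sec φ; true area = (apparent area) · cos φ.
True area of glacier: 32000 × cos(63°) = 32000 × 0.4540 = 14530 km².
True area of county: 107000 × cos(8.5°) = 107000 × 0.9890 = 105800 km².
Ratio = 14530 / 105800 ≈ 0.137.

0.137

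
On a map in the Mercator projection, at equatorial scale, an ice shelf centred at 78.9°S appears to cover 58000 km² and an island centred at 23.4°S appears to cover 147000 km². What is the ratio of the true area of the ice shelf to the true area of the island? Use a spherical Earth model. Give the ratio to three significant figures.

0.0174

Since Mercator area scale is 1/cos²φ, the true area equals the apparent area multiplied by cos²φ.
True area of ice shelf: 58000 × cos²(78.9°) = 58000 × 0.03706 = 2150 km².
True area of island: 147000 × cos²(23.4°) = 147000 × 0.8423 = 123800 km².
Ratio = 2150 / 123800 ≈ 0.0174.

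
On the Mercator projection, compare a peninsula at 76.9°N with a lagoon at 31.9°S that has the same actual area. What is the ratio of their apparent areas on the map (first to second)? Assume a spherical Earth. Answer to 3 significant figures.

14.0

On Mercator, area is exaggerated by sec²φ = 1/cos²φ.
At 76.9°: sec²(76.9°) = 1/0.2267² = 19.47.
At 31.9°: sec²(31.9°) = 1/0.8490² = 1.387.
Ratio = 19.47/1.387 = cos²(31.9°)/cos²(76.9°) ≈ 14.0.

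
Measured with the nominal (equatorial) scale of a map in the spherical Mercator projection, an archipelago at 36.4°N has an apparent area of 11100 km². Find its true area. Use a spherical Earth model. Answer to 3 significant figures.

7190 km²

For Mercator, h = k = sec φ (a conformal cylindrical projection has a single point scale, 1/cos φ).
Areal scale = k² = sec²φ = 1/cos²(36.4°) = 1/0.8049² = 1.544.
True area = apparent / (areal scale) = 11100 / 1.544 ≈ 7190 km².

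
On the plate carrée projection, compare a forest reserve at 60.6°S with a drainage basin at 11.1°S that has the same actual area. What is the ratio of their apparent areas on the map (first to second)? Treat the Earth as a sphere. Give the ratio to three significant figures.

2.00

Plate carrée maps x = Rλ, y = Rφ. The meridian scale is h = 1 and the parallel scale is k = 1/cos φ = sec φ.
Areal scale at 60.6°: h·k = 1.000 × 2.037 = 2.037.
Areal scale at 11.1°: h·k = 1.000 × 1.019 = 1.019.
Ratio = 2.037/1.019 ≈ 2.00.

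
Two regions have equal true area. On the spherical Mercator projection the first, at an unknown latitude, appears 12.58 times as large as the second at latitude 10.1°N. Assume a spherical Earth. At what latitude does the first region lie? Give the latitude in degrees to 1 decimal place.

73.9°

On Mercator, (apparent₁)/(apparent₂) = sec²φ₁ / sec²φ₂ when true areas are equal.
cos²φ₂ / cos²φ₁ = 12.58  ⇒  cos φ₁ = cos 10.1° / √12.58 = 0.9845/3.547 = 0.2776.
φ₁ = arccos(0.2776) ≈ 73.9°.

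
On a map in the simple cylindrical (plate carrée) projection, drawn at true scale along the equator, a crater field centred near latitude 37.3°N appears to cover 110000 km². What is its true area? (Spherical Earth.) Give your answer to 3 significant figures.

In the plate carrée (x = Rλ, y = Rφ), meridians are true-scale (h = 1) and parallels are stretched by k = sec φ.
Areal scale = h·k = 1 × sec φ; at 37.3°, h = 1.000, k = 1.257, so h·k = 1.257.
True area = apparent / (areal scale) = 110000 / 1.257 ≈ 87500 km².

87500 km²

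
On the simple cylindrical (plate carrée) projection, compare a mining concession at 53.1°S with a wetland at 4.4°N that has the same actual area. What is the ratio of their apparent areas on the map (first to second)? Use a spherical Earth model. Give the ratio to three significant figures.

1.66

In the plate carrée (x = Rλ, y = Rφ), meridians are true-scale (h = 1) and parallels are stretched by k = sec φ.
Areal scale at 53.1°: h·k = 1.000 × 1.666 = 1.666.
Areal scale at 4.4°: h·k = 1.000 × 1.003 = 1.003.
Ratio = 1.666/1.003 ≈ 1.66.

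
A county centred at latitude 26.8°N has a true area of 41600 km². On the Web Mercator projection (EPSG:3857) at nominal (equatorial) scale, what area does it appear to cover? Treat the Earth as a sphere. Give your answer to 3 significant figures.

Mercator is conformal, so the point scale is isotropic: h = k = sec φ = 1/cos φ.
Areal scale = k² = sec²φ = 1/cos²(26.8°) = 1/0.8926² = 1.255.
Apparent area = 41600 × 1.255 ≈ 52200 km².

52200 km²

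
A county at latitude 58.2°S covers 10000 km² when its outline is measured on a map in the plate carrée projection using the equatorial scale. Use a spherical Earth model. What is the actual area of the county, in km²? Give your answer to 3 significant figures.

5270 km²

For the equirectangular projection with φ₀ = 0 (plate carrée), h = 1 along meridians and k = sec φ along parallels.
Areal scale = h·k = 1 × sec φ; at 58.2°, h = 1.000, k = 1.898, so h·k = 1.898.
True area = apparent / (areal scale) = 10000 / 1.898 ≈ 5270 km².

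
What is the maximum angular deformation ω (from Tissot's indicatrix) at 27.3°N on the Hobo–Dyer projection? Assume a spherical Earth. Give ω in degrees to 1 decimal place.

Hobo–Dyer is a cylindrical equal-area projection with standard parallels at ±37.5°. Cylindrical equal-area (φ₀ = 37.5°): h = cos φ / cos 37.5° along meridians, k = cos 37.5° / cos φ along parallels; h·k = 1.
At 27.3°: h = 1.120, k = 0.8928; principal scales a = 1.120, b = 0.8928.
sin(ω/2) = (a − b)/(a + b) = 0.2273/2.013 = 0.1129, so ω = 2 arcsin(0.1129) ≈ 13.0°.

13.0°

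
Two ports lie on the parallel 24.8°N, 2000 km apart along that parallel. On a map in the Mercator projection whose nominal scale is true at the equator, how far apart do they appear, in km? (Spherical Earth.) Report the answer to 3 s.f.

The Mercator projection is conformal; its linear scale factor is the same in every direction and equals sec φ = 1/cos φ.
Along the parallel, k = sec 24.8° = 1/0.9078 = 1.102.
Map distance = 2000 × 1.102 ≈ 2200 km.

2200 km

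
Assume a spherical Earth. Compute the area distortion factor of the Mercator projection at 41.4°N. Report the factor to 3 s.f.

Mercator is conformal, so the point scale is isotropic: h = k = sec φ = 1/cos φ.
Areal scale = k² = sec²φ = 1/cos²(41.4°) = 1/0.7501² = 1.777.

1.78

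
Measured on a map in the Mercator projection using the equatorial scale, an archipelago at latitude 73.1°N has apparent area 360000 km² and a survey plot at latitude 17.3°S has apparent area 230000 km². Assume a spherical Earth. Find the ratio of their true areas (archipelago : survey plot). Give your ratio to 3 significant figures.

Since Mercator area scale is 1/cos²φ, the true area equals the apparent area multiplied by cos²φ.
True area of archipelago: 360000 × cos²(73.1°) = 360000 × 0.08451 = 30420 km².
True area of survey plot: 230000 × cos²(17.3°) = 230000 × 0.9116 = 209700 km².
Ratio = 30420 / 209700 ≈ 0.145.

0.145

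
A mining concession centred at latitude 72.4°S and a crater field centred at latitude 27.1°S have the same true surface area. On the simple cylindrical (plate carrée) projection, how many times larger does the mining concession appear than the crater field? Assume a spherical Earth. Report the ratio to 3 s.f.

2.94

In the plate carrée (x = Rλ, y = Rφ), meridians are true-scale (h = 1) and parallels are stretched by k = sec φ.
Areal scale at 72.4°: h·k = 1.000 × 3.307 = 3.307.
Areal scale at 27.1°: h·k = 1.000 × 1.123 = 1.123.
Ratio = 3.307/1.123 ≈ 2.94.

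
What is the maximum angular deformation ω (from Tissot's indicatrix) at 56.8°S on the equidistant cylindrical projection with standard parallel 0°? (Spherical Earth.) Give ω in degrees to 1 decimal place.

For the equirectangular projection with φ₀ = 0 (plate carrée), h = 1 along meridians and k = sec φ along parallels.
At 56.8°: h = 1.000, k = 1.826; principal scales a = 1.826, b = 1.000.
sin(ω/2) = (a − b)/(a + b) = 0.8263/2.826 = 0.2924, so ω = 2 arcsin(0.2924) ≈ 34.0°.

34.0°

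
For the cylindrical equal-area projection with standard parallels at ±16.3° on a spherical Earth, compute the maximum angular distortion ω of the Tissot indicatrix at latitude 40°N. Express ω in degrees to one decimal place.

Cylindrical equal-area (φ₀ = 16.3°): h = cos φ / cos 16.3° along meridians, k = cos 16.3° / cos φ along parallels; h·k = 1.
At 40°: h = 0.7981, k = 1.253; principal scales a = 1.253, b = 0.7981.
sin(ω/2) = (a − b)/(a + b) = 0.4548/2.051 = 0.2217, so ω = 2 arcsin(0.2217) ≈ 25.6°.

25.6°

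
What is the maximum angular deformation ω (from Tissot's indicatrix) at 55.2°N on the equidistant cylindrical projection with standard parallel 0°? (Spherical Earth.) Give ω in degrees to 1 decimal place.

31.7°

Plate carrée maps x = Rλ, y = Rφ. The meridian scale is h = 1 and the parallel scale is k = 1/cos φ = sec φ.
At 55.2°: h = 1.000, k = 1.752; principal scales a = 1.752, b = 1.000.
sin(ω/2) = (a − b)/(a + b) = 0.7522/2.752 = 0.2733, so ω = 2 arcsin(0.2733) ≈ 31.7°.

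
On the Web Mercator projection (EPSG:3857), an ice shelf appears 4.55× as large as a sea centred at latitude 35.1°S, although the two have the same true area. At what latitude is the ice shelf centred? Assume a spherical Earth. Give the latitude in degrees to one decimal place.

For equal true areas on Mercator, apparent areas scale as sec²φ, so the ratio is cos²φ₂ / cos²φ₁.
cos²φ₂ / cos²φ₁ = 4.55  ⇒  cos φ₁ = cos 35.1° / √4.55 = 0.8181/2.133 = 0.3836.
φ₁ = arccos(0.3836) ≈ 67.4°.

67.4°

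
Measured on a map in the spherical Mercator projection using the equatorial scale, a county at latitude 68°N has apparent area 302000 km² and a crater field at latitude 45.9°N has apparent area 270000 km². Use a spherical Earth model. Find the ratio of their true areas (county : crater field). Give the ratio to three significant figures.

On Mercator the areal scale is sec²φ, so true area = apparent × cos²φ.
True area of county: 302000 × cos²(68°) = 302000 × 0.1403 = 42380 km².
True area of crater field: 270000 × cos²(45.9°) = 270000 × 0.4843 = 130800 km².
Ratio = 42380 / 130800 ≈ 0.324.

0.324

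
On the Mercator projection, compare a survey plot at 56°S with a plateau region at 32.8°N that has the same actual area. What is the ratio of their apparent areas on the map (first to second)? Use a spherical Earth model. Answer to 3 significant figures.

2.26

Mercator areal scale is sec²φ.
At 56°: sec²(56°) = 1/0.5592² = 3.198.
At 32.8°: sec²(32.8°) = 1/0.8406² = 1.415.
Ratio = 3.198/1.415 = cos²(32.8°)/cos²(56°) ≈ 2.26.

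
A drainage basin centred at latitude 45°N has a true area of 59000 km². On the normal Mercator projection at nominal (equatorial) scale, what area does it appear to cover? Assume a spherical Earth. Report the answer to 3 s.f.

Mercator is conformal, so the point scale is isotropic: h = k = sec φ = 1/cos φ.
Areal scale = k² = sec²φ = 1/cos²(45°) = 1/0.7071² = 2.000.
Apparent area = 59000 × 2.000 ≈ 118000 km².

118000 km²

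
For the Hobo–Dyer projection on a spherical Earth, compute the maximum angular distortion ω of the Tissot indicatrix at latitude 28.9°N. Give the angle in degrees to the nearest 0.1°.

The Hobo–Dyer projection is cylindrical equal-area with φ₀ = 37.5°. Cylindrical equal-area (φ₀ = 37.5°): h = cos φ / cos 37.5° along meridians, k = cos 37.5° / cos φ along parallels; h·k = 1.
At 28.9°: h = 1.103, k = 0.9062; principal scales a = 1.103, b = 0.9062.
sin(ω/2) = (a − b)/(a + b) = 0.1973/2.010 = 0.09817, so ω = 2 arcsin(0.09817) ≈ 11.3°.

11.3°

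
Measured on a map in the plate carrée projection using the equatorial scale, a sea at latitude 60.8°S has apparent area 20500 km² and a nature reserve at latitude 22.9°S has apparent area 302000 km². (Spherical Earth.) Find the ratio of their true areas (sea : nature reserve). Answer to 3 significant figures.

Plate carrée has h = 1 and k = sec φ, giving areal scale sec φ; true area = (apparent area) · cos φ.
True area of sea: 20500 × cos(60.8°) = 20500 × 0.4879 = 10000 km².
True area of nature reserve: 302000 × cos(22.9°) = 302000 × 0.9212 = 278200 km².
Ratio = 10000 / 278200 ≈ 0.0359.

0.0359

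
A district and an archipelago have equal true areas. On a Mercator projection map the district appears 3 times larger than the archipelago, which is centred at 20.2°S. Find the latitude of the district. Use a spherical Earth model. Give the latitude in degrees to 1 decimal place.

On Mercator, (apparent₁)/(apparent₂) = sec²φ₁ / sec²φ₂ when true areas are equal.
cos²φ₂ / cos²φ₁ = 3  ⇒  cos φ₁ = cos 20.2° / √3 = 0.9385/1.732 = 0.5418.
φ₁ = arccos(0.5418) ≈ 57.2°.

57.2°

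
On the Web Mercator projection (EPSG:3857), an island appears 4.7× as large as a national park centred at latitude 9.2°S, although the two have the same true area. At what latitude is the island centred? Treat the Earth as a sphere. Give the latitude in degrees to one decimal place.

62.9°

For equal true areas on Mercator, apparent areas scale as sec²φ, so the ratio is cos²φ₂ / cos²φ₁.
cos²φ₂ / cos²φ₁ = 4.7  ⇒  cos φ₁ = cos 9.2° / √4.7 = 0.9871/2.168 = 0.4553.
φ₁ = arccos(0.4553) ≈ 62.9°.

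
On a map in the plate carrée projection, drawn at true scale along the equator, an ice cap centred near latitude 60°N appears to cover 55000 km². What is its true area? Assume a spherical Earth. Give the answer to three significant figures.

In the plate carrée (x = Rλ, y = Rφ), meridians are true-scale (h = 1) and parallels are stretched by k = sec φ.
Areal scale = h·k = 1 × sec φ; at 60°, h = 1.000, k = 2.000, so h·k = 2.000.
True area = apparent / (areal scale) = 55000 / 2.000 ≈ 27500 km².

27500 km²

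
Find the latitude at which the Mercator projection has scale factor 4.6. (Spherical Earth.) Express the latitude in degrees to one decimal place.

77.4°

Mercator scale is k = sec φ = 1/cos φ.
1/cos φ = 4.6  ⇒  cos φ = 0.2174  ⇒  φ = arccos(0.2174) ≈ 77.4°.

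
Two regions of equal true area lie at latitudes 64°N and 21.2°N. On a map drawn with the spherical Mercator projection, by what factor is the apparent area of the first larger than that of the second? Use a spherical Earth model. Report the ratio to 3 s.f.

4.52

Mercator is conformal with k = sec φ, so areal scale = k² = sec²φ.
At 64°: sec²(64°) = 1/0.4384² = 5.204.
At 21.2°: sec²(21.2°) = 1/0.9323² = 1.150.
Ratio = 5.204/1.150 = cos²(21.2°)/cos²(64°) ≈ 4.52.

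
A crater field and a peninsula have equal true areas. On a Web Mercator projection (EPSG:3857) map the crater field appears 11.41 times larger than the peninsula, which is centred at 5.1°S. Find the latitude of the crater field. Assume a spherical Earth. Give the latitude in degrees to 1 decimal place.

On Mercator, (apparent₁)/(apparent₂) = sec²φ₁ / sec²φ₂ when true areas are equal.
cos²φ₂ / cos²φ₁ = 11.41  ⇒  cos φ₁ = cos 5.1° / √11.41 = 0.9960/3.378 = 0.2949.
φ₁ = arccos(0.2949) ≈ 72.9°.

72.9°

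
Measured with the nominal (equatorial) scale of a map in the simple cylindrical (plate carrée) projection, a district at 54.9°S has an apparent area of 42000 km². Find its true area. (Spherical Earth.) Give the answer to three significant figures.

Plate carrée maps x = Rλ, y = Rφ. The meridian scale is h = 1 and the parallel scale is k = 1/cos φ = sec φ.
Areal scale = h·k = 1 × sec φ; at 54.9°, h = 1.000, k = 1.739, so h·k = 1.739.
True area = apparent / (areal scale) = 42000 / 1.739 ≈ 24200 km².

24200 km²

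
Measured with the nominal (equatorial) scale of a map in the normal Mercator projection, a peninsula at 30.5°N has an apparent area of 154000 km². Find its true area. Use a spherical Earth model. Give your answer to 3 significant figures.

114000 km²

Mercator is conformal, so the point scale is isotropic: h = k = sec φ = 1/cos φ.
Areal scale = k² = sec²φ = 1/cos²(30.5°) = 1/0.8616² = 1.347.
True area = apparent / (areal scale) = 154000 / 1.347 ≈ 114000 km².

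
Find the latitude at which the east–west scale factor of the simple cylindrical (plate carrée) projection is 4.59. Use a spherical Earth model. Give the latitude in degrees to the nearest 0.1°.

Plate carrée: h = 1, k = sec φ along parallels.
sec φ = 4.59  ⇒  cos φ = 0.2179  ⇒  φ ≈ 77.4°.

77.4°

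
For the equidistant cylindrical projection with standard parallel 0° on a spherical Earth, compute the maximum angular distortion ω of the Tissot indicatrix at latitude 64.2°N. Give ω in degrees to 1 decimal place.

Plate carrée maps x = Rλ, y = Rφ. The meridian scale is h = 1 and the parallel scale is k = 1/cos φ = sec φ.
At 64.2°: h = 1.000, k = 2.298; principal scales a = 2.298, b = 1.000.
sin(ω/2) = (a − b)/(a + b) = 1.298/3.298 = 0.3935, so ω = 2 arcsin(0.3935) ≈ 46.3°.

46.3°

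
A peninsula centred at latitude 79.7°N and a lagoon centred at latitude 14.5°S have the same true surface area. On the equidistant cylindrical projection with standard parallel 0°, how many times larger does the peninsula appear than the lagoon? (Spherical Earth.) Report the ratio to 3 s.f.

5.41

Plate carrée maps x = Rλ, y = Rφ. The meridian scale is h = 1 and the parallel scale is k = 1/cos φ = sec φ.
Areal scale at 79.7°: h·k = 1.000 × 5.593 = 5.593.
Areal scale at 14.5°: h·k = 1.000 × 1.033 = 1.033.
Ratio = 5.593/1.033 ≈ 5.41.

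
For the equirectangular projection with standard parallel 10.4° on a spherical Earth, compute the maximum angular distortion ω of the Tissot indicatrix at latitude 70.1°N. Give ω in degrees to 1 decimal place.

The equidistant cylindrical projection with φ₀ = 10.4° has h = 1 (meridians true) and k = cos φ₀ / cos φ along parallels.
At 70.1°: h = 1.000, k = 2.890; principal scales a = 2.890, b = 1.000.
sin(ω/2) = (a − b)/(a + b) = 1.890/3.890 = 0.4858, so ω = 2 arcsin(0.4858) ≈ 58.1°.

58.1°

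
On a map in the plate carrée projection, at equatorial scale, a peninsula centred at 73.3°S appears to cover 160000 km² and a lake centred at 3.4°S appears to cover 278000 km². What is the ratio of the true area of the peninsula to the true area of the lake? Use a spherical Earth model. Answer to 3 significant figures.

0.166

Plate carrée has h = 1 and k = sec φ, giving areal scale sec φ; true area = (apparent area) · cos φ.
True area of peninsula: 160000 × cos(73.3°) = 160000 × 0.2874 = 45980 km².
True area of lake: 278000 × cos(3.4°) = 278000 × 0.9982 = 277500 km².
Ratio = 45980 / 277500 ≈ 0.166.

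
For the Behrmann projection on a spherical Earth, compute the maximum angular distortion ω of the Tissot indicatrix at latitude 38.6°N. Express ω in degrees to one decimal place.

The Behrmann projection is cylindrical equal-area with φ₀ = 30°. Cylindrical equal-area (φ₀ = 30°): h = cos φ / cos 30° along meridians, k = cos 30° / cos φ along parallels; h·k = 1.
At 38.6°: h = 0.9024, k = 1.108; principal scales a = 1.108, b = 0.9024.
sin(ω/2) = (a − b)/(a + b) = 0.2057/2.011 = 0.1023, so ω = 2 arcsin(0.1023) ≈ 11.7°.

11.7°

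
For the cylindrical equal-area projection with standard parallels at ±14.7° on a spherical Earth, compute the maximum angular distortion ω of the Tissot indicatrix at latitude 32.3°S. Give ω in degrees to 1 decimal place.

15.4°

A cylindrical equal-area projection with standard parallel φ₀ has meridian scale h = cos φ / cos φ₀ and parallel scale k = cos φ₀ / cos φ (so areas are preserved, h·k = 1).
At 32.3°: h = 0.8739, k = 1.144; principal scales a = 1.144, b = 0.8739.
sin(ω/2) = (a − b)/(a + b) = 0.2705/2.018 = 0.1340, so ω = 2 arcsin(0.1340) ≈ 15.4°.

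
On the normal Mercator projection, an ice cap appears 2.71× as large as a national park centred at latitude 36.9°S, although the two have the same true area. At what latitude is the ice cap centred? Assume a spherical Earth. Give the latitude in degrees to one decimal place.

60.9°

On Mercator, (apparent₁)/(apparent₂) = sec²φ₁ / sec²φ₂ when true areas are equal.
cos²φ₂ / cos²φ₁ = 2.71  ⇒  cos φ₁ = cos 36.9° / √2.71 = 0.7997/1.646 = 0.4858.
φ₁ = arccos(0.4858) ≈ 60.9°.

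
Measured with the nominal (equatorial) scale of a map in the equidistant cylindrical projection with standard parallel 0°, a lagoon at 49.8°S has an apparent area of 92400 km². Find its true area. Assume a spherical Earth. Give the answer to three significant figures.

For the equirectangular projection with φ₀ = 0 (plate carrée), h = 1 along meridians and k = sec φ along parallels.
Areal scale = h·k = 1 × sec φ; at 49.8°, h = 1.000, k = 1.549, so h·k = 1.549.
True area = apparent / (areal scale) = 92400 / 1.549 ≈ 59600 km².

59600 km²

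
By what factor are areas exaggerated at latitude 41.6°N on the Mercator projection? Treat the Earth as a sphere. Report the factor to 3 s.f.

For Mercator, h = k = sec φ (a conformal cylindrical projection has a single point scale, 1/cos φ).
Areal scale = k² = sec²φ = 1/cos²(41.6°) = 1/0.7478² = 1.788.

1.79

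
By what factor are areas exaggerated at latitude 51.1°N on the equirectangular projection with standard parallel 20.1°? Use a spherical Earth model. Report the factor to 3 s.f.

1.50

In the equirectangular projection with standard parallel φ₀ = 20.1° (x = Rλ cos φ₀, y = Rφ), meridians are true-scale (h = 1) and the parallel scale is k = cos φ₀ / cos φ.
Areal scale = h·k = 1 × cos φ₀ / cos φ; at 51.1°, h = 1.000, k = 1.495, so h·k = 1.495.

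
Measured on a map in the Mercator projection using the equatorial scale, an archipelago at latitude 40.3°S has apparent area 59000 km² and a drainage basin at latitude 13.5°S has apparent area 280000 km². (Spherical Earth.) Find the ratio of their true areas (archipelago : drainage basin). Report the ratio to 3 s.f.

0.130

Mercator's areal exaggeration is sec²φ; hence true area = (apparent area) · cos²φ.
True area of archipelago: 59000 × cos²(40.3°) = 59000 × 0.5817 = 34320 km².
True area of drainage basin: 280000 × cos²(13.5°) = 280000 × 0.9455 = 264700 km².
Ratio = 34320 / 264700 ≈ 0.130.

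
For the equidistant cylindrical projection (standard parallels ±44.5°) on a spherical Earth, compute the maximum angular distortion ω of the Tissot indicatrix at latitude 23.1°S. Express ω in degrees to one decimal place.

14.5°

With standard parallel φ₀ = 44.5°, the equirectangular projection gives x = Rλ cos φ₀, y = Rφ, so h = 1 and k = cos 44.5° / cos φ.
At 23.1°: h = 1.000, k = 0.7754; principal scales a = 1.000, b = 0.7754.
sin(ω/2) = (a − b)/(a + b) = 0.2246/1.775 = 0.1265, so ω = 2 arcsin(0.1265) ≈ 14.5°.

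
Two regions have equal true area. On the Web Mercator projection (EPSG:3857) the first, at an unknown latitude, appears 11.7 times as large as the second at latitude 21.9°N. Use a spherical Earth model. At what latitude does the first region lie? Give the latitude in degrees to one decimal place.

74.3°

On Mercator, (apparent₁)/(apparent₂) = sec²φ₁ / sec²φ₂ when true areas are equal.
cos²φ₂ / cos²φ₁ = 11.7  ⇒  cos φ₁ = cos 21.9° / √11.7 = 0.9278/3.421 = 0.2713.
φ₁ = arccos(0.2713) ≈ 74.3°.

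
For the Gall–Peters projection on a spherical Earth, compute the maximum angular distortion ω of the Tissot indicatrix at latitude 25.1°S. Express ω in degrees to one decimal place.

Gall–Peters is a cylindrical equal-area projection with standard parallels at ±45°. A cylindrical equal-area projection with standard parallel φ₀ has meridian scale h = cos φ / cos φ₀ and parallel scale k = cos φ₀ / cos φ (so areas are preserved, h·k = 1).
At 25.1°: h = 1.281, k = 0.7808; principal scales a = 1.281, b = 0.7808.
sin(ω/2) = (a − b)/(a + b) = 0.4998/2.062 = 0.2425, so ω = 2 arcsin(0.2425) ≈ 28.1°.

28.1°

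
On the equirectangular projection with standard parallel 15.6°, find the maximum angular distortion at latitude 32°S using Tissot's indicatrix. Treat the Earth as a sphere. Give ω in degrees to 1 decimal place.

7.3°

With standard parallel φ₀ = 15.6°, the equirectangular projection gives x = Rλ cos φ₀, y = Rφ, so h = 1 and k = cos 15.6° / cos φ.
At 32°: h = 1.000, k = 1.136; principal scales a = 1.136, b = 1.000.
sin(ω/2) = (a − b)/(a + b) = 0.1357/2.136 = 0.06356, so ω = 2 arcsin(0.06356) ≈ 7.3°.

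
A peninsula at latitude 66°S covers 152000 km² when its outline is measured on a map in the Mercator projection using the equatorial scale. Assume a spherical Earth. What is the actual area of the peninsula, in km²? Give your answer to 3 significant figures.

The Mercator projection is conformal; its linear scale factor is the same in every direction and equals sec φ = 1/cos φ.
Areal scale = k² = sec²φ = 1/cos²(66°) = 1/0.4067² = 6.045.
True area = apparent / (areal scale) = 152000 / 6.045 ≈ 25100 km².

25100 km²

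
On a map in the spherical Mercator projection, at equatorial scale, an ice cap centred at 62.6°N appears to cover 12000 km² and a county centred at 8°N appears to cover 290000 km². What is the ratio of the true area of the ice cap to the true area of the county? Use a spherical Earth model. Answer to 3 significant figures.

On Mercator the areal scale is sec²φ, so true area = apparent × cos²φ.
True area of ice cap: 12000 × cos²(62.6°) = 12000 × 0.2118 = 2541 km².
True area of county: 290000 × cos²(8°) = 290000 × 0.9806 = 284400 km².
Ratio = 2541 / 284400 ≈ 0.00894.

0.00894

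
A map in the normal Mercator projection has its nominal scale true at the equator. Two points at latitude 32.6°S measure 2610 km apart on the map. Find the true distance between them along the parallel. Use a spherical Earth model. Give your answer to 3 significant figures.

2200 km

Mercator is conformal, so the point scale is isotropic: h = k = sec φ = 1/cos φ.
Along the parallel at 32.6°, map distances are exaggerated by k = sec 32.6° = 1.187.
True distance = 2610 / 1.187 = 2610 × cos 32.6° ≈ 2200 km.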